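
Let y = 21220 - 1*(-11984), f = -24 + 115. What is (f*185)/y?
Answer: 16835/33204 ≈ 0.50702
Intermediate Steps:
f = 91
y = 33204 (y = 21220 + 11984 = 33204)
(f*185)/y = (91*185)/33204 = 16835*(1/33204) = 16835/33204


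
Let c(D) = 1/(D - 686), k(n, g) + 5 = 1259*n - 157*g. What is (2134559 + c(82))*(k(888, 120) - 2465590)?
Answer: -1761718933630305/604 ≈ -2.9168e+12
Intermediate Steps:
k(n, g) = -5 - 157*g + 1259*n (k(n, g) = -5 + (1259*n - 157*g) = -5 + (-157*g + 1259*n) = -5 - 157*g + 1259*n)
c(D) = 1/(-686 + D)
(2134559 + c(82))*(k(888, 120) - 2465590) = (2134559 + 1/(-686 + 82))*((-5 - 157*120 + 1259*888) - 2465590) = (2134559 + 1/(-604))*((-5 - 18840 + 1117992) - 2465590) = (2134559 - 1/604)*(1099147 - 2465590) = (1289273635/604)*(-1366443) = -1761718933630305/604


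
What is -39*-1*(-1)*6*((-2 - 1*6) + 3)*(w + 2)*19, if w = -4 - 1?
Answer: -66690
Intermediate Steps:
w = -5
-39*-1*(-1)*6*((-2 - 1*6) + 3)*(w + 2)*19 = -39*-1*(-1)*6*((-2 - 1*6) + 3)*(-5 + 2)*19 = -39*1*6*((-2 - 6) + 3)*(-3)*19 = -234*(-8 + 3)*(-3)*19 = -234*(-5*(-3))*19 = -234*15*19 = -39*90*19 = -3510*19 = -66690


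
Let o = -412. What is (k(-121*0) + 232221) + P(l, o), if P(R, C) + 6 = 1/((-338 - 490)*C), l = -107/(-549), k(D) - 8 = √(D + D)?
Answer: 79219625329/341136 ≈ 2.3222e+5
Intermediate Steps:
k(D) = 8 + √2*√D (k(D) = 8 + √(D + D) = 8 + √(2*D) = 8 + √2*√D)
l = 107/549 (l = -107*(-1/549) = 107/549 ≈ 0.19490)
P(R, C) = -6 - 1/(828*C) (P(R, C) = -6 + 1/((-338 - 490)*C) = -6 + 1/((-828)*C) = -6 - 1/(828*C))
(k(-121*0) + 232221) + P(l, o) = ((8 + √2*√(-121*0)) + 232221) + (-6 - 1/828/(-412)) = ((8 + √2*√0) + 232221) + (-6 - 1/828*(-1/412)) = ((8 + √2*0) + 232221) + (-6 + 1/341136) = ((8 + 0) + 232221) - 2046815/341136 = (8 + 232221) - 2046815/341136 = 232229 - 2046815/341136 = 79219625329/341136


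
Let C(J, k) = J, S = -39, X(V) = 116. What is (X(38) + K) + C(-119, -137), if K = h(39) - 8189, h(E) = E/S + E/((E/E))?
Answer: -8154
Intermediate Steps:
h(E) = 38*E/39 (h(E) = E/(-39) + E/((E/E)) = E*(-1/39) + E/1 = -E/39 + E*1 = -E/39 + E = 38*E/39)
K = -8151 (K = (38/39)*39 - 8189 = 38 - 8189 = -8151)
(X(38) + K) + C(-119, -137) = (116 - 8151) - 119 = -8035 - 119 = -8154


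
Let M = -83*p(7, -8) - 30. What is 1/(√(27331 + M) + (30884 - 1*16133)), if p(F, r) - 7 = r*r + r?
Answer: 14751/217569929 - 2*√5518/217569929 ≈ 6.7116e-5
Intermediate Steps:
p(F, r) = 7 + r + r² (p(F, r) = 7 + (r*r + r) = 7 + (r² + r) = 7 + (r + r²) = 7 + r + r²)
M = -5259 (M = -83*(7 - 8 + (-8)²) - 30 = -83*(7 - 8 + 64) - 30 = -83*63 - 30 = -5229 - 30 = -5259)
1/(√(27331 + M) + (30884 - 1*16133)) = 1/(√(27331 - 5259) + (30884 - 1*16133)) = 1/(√22072 + (30884 - 16133)) = 1/(2*√5518 + 14751) = 1/(14751 + 2*√5518)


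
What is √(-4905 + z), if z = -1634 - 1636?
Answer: 5*I*√327 ≈ 90.416*I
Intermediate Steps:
z = -3270
√(-4905 + z) = √(-4905 - 3270) = √(-8175) = 5*I*√327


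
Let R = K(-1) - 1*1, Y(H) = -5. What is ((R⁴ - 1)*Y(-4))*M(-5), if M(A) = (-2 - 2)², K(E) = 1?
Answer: 80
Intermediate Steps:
R = 0 (R = 1 - 1*1 = 1 - 1 = 0)
M(A) = 16 (M(A) = (-4)² = 16)
((R⁴ - 1)*Y(-4))*M(-5) = ((0⁴ - 1)*(-5))*16 = ((0 - 1)*(-5))*16 = -1*(-5)*16 = 5*16 = 80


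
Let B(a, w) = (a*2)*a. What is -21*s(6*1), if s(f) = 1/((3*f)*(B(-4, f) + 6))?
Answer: -7/228 ≈ -0.030702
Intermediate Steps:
B(a, w) = 2*a² (B(a, w) = (2*a)*a = 2*a²)
s(f) = 1/(114*f) (s(f) = 1/((3*f)*(2*(-4)² + 6)) = 1/((3*f)*(2*16 + 6)) = 1/((3*f)*(32 + 6)) = 1/((3*f)*38) = 1/(114*f))
-21*s(6*1) = -7/(38*(6*1)) = -7/(38*6) = -21*1/684 = -7/228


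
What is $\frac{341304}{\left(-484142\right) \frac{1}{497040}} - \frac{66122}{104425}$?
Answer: $- \frac{8857435364322662}{25278264175} \approx -3.504 \cdot 10^{5}$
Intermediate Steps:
$\frac{341304}{\left(-484142\right) \frac{1}{497040}} - \frac{66122}{104425} = \frac{341304}{- \frac{242071}{248520}} - \frac{66122}{104425} = 341304 \left(- \frac{248520}{242071}\right) - \frac{66122}{104425} = - \frac{84820870080}{242071} - \frac{66122}{104425} = - \frac{8857435364322662}{25278264175}$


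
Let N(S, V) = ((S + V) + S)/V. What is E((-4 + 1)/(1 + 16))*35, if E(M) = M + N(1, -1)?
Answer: -700/17 ≈ -41.176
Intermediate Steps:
N(S, V) = (V + 2*S)/V
E(M) = -1 + M (E(M) = M + (-1 + 2*1)/(-1) = M - (-1 + 2) = M - 1*1 = M - 1 = -1 + M)
E((-4 + 1)/(1 + 16))*35 = (-1 + (-4 + 1)/(1 + 16))*35 = (-1 - 3/17)*35 = -20/17*35 = -700/17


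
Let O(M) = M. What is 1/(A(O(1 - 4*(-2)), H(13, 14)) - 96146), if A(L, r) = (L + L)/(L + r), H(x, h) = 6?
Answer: -5/480724 ≈ -1.0401e-5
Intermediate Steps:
A(L, r) = 2*L/(L + r) (A(L, r) = (2*L)/(L + r) = 2*L/(L + r))
1/(A(O(1 - 4*(-2)), H(13, 14)) - 96146) = 1/(2*(1 - 4*(-2))/((1 - 4*(-2)) + 6) - 96146) = 1/(2*(1 + 8)/((1 + 8) + 6) - 96146) = 1/(2*9/(9 + 6) - 96146) = 1/(2*9/15 - 96146) = 1/(2*9*(1/15) - 96146) = 1/(6/5 - 96146) = 1/(-480724/5) = -5/480724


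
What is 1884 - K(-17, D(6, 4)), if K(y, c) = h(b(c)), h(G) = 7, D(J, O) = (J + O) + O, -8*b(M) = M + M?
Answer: 1877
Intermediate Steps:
b(M) = -M/4 (b(M) = -(M + M)/8 = -M/4)
D(J, O) = J + 2*O
K(y, c) = 7
1884 - K(-17, D(6, 4)) = 1884 - 1*7 = 1884 - 7 = 1877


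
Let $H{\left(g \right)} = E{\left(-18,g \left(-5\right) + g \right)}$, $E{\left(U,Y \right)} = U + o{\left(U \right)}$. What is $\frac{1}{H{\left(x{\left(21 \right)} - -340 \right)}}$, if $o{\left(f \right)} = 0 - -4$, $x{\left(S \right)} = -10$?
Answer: $- \frac{1}{14} \approx -0.071429$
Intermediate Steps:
$o{\left(f \right)} = 4$ ($o{\left(f \right)} = 0 + 4 = 4$)
$E{\left(U,Y \right)} = 4 + U$ ($E{\left(U,Y \right)} = U + 4 = 4 + U$)
$H{\left(g \right)} = -14$ ($H{\left(g \right)} = 4 - 18 = -14$)
$\frac{1}{H{\left(x{\left(21 \right)} - -340 \right)}} = \frac{1}{-14} = - \frac{1}{14}$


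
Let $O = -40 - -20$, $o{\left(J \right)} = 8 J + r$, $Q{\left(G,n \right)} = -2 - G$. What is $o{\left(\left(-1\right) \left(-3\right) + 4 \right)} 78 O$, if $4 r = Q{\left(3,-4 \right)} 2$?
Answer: $-83460$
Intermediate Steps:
$r = - \frac{5}{2}$ ($r = \frac{\left(-2 - 3\right) 2}{4} = \frac{\left(-5\right) 2}{4} = \frac{1}{4} \left(-10\right) = - \frac{5}{2} \approx -2.5$)
$o{\left(J \right)} = - \frac{5}{2} + 8 J$ ($o{\left(J \right)} = 8 J - \frac{5}{2} = - \frac{5}{2} + 8 J$)
$O = -20$ ($O = -40 + 20 = -20$)
$o{\left(\left(-1\right) \left(-3\right) + 4 \right)} 78 O = \left(- \frac{5}{2} + 8 \left(\left(-1\right) \left(-3\right) + 4\right)\right) 78 \left(-20\right) = \left(- \frac{5}{2} + 8 \left(3 + 4\right)\right) 78 \left(-20\right) = \left(- \frac{5}{2} + 8 \cdot 7\right) 78 \left(-20\right) = \left(- \frac{5}{2} + 56\right) 78 \left(-20\right) = \frac{107}{2} \cdot 78 \left(-20\right) = 4173 \left(-20\right) = -83460$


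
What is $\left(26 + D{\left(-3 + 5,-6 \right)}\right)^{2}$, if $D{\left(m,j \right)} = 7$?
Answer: $1089$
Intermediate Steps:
$\left(26 + D{\left(-3 + 5,-6 \right)}\right)^{2} = \left(26 + 7\right)^{2} = 33^{2} = 1089$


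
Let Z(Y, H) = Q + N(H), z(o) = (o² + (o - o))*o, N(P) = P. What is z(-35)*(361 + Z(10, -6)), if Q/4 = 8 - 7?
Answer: -15392125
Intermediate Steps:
z(o) = o³ (z(o) = (o² + 0)*o = o²*o = o³)
Q = 4 (Q = 4*(8 - 7) = 4*1 = 4)
Z(Y, H) = 4 + H
z(-35)*(361 + Z(10, -6)) = (-35)³*(361 + (4 - 6)) = -42875*(361 - 2) = -42875*359 = -15392125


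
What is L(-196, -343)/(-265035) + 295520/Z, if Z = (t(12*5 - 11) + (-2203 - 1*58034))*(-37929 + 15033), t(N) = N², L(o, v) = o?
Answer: 3519467731/3655862576010 ≈ 0.00096269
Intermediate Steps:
Z = 1324213056 (Z = ((12*5 - 11)² + (-2203 - 1*58034))*(-37929 + 15033) = ((60 - 11)² + (-2203 - 58034))*(-22896) = (49² - 60237)*(-22896) = (2401 - 60237)*(-22896) = -57836*(-22896) = 1324213056)
L(-196, -343)/(-265035) + 295520/Z = -196/(-265035) + 295520/1324213056 = -196*(-1/265035) + 295520*(1/1324213056) = 196/265035 + 9235/41381658 = 3519467731/3655862576010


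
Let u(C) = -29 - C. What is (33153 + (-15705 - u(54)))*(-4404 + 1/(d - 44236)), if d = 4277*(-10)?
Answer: -6717430844675/87006 ≈ -7.7207e+7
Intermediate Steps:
d = -42770
(33153 + (-15705 - u(54)))*(-4404 + 1/(d - 44236)) = (33153 + (-15705 - (-29 - 1*54)))*(-4404 + 1/(-42770 - 44236)) = (33153 + (-15705 - (-29 - 54)))*(-4404 + 1/(-87006)) = (33153 + (-15705 - 1*(-83)))*(-4404 - 1/87006) = (33153 + (-15705 + 83))*(-383174425/87006) = (33153 - 15622)*(-383174425/87006) = 17531*(-383174425/87006) = -6717430844675/87006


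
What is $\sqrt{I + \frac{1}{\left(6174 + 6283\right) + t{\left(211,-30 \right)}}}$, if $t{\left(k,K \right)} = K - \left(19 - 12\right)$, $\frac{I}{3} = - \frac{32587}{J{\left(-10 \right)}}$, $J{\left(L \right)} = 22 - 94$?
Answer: $\frac{\sqrt{23272007430}}{4140} \approx 36.848$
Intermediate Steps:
$J{\left(L \right)} = -72$ ($J{\left(L \right)} = 22 - 94 = -72$)
$I = \frac{32587}{24}$ ($I = 3 \left(- \frac{32587}{-72}\right) = 3 \left(\left(-32587\right) \left(- \frac{1}{72}\right)\right) = 3 \cdot \frac{32587}{72} = \frac{32587}{24} \approx 1357.8$)
$t{\left(k,K \right)} = -7 + K$ ($t{\left(k,K \right)} = K - \left(19 - 12\right) = K - 7 = -7 + K$)
$\sqrt{I + \frac{1}{\left(6174 + 6283\right) + t{\left(211,-30 \right)}}} = \sqrt{\frac{32587}{24} + \frac{1}{\left(6174 + 6283\right) - 37}} = \sqrt{\frac{32587}{24} + \frac{1}{12457 - 37}} = \sqrt{\frac{32587}{24} + \frac{1}{12420}} = \sqrt{\frac{33727547}{24840}} = \frac{\sqrt{23272007430}}{4140}$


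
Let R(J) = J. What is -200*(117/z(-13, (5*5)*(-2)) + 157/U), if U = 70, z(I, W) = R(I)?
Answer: 9460/7 ≈ 1351.4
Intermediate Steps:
z(I, W) = I
-200*(117/z(-13, (5*5)*(-2)) + 157/U) = -200*(117/(-13) + 157/70) = -200*(117*(-1/13) + 157*(1/70)) = -200*(-9 + 157/70) = -200*(-473/70) = 9460/7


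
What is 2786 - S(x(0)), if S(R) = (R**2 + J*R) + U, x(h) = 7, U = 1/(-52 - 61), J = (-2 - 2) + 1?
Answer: 311655/113 ≈ 2758.0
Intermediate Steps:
J = -3 (J = -4 + 1 = -3)
U = -1/113 (U = 1/(-113) = -1/113 ≈ -0.0088496)
S(R) = -1/113 + R**2 - 3*R (S(R) = (R**2 - 3*R) - 1/113 = -1/113 + R**2 - 3*R)
2786 - S(x(0)) = 2786 - (-1/113 + 7**2 - 3*7) = 2786 - (-1/113 + 49 - 21) = 2786 - 1*3163/113 = 2786 - 3163/113 = 311655/113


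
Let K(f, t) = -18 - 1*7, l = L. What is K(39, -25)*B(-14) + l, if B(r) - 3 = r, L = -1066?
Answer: -791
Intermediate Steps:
B(r) = 3 + r
l = -1066
K(f, t) = -25 (K(f, t) = -18 - 7 = -25)
K(39, -25)*B(-14) + l = -25*(3 - 14) - 1066 = -25*(-11) - 1066 = 275 - 1066 = -791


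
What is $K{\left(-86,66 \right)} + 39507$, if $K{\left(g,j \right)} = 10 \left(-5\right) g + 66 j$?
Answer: $48163$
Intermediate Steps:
$K{\left(g,j \right)} = - 50 g + 66 j$
$K{\left(-86,66 \right)} + 39507 = \left(\left(-50\right) \left(-86\right) + 66 \cdot 66\right) + 39507 = \left(4300 + 4356\right) + 39507 = 8656 + 39507 = 48163$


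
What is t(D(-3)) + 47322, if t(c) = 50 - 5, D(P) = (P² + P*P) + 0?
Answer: 47367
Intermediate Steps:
D(P) = 2*P² (D(P) = (P² + P²) + 0 = 2*P² + 0 = 2*P²)
t(c) = 45
t(D(-3)) + 47322 = 45 + 47322 = 47367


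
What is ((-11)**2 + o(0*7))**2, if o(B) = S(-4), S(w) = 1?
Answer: 14884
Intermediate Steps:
o(B) = 1
((-11)**2 + o(0*7))**2 = ((-11)**2 + 1)**2 = (121 + 1)**2 = 122**2 = 14884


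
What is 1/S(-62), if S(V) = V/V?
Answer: 1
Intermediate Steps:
S(V) = 1
1/S(-62) = 1/1 = 1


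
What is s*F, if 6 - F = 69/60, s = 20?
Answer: 97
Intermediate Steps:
F = 97/20 (F = 6 - 69/60 = 6 - 1*23/20 = 6 - 23/20 = 97/20 ≈ 4.8500)
s*F = 20*(97/20) = 97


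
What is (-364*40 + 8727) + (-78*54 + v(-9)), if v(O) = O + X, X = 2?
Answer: -10052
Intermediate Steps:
v(O) = 2 + O (v(O) = O + 2 = 2 + O)
(-364*40 + 8727) + (-78*54 + v(-9)) = (-364*40 + 8727) + (-78*54 + (2 - 9)) = (-14560 + 8727) + (-4212 - 7) = -5833 - 4219 = -10052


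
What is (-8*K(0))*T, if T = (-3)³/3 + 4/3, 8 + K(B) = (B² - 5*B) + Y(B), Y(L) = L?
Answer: -1472/3 ≈ -490.67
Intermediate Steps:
K(B) = -8 + B² - 4*B (K(B) = -8 + ((B² - 5*B) + B) = -8 + (B² - 4*B) = -8 + B² - 4*B)
T = -23/3 (T = -27*⅓ + 4*(⅓) = -9 + 4/3 = -23/3 ≈ -7.6667)
(-8*K(0))*T = -8*(-8 + 0² - 4*0)*(-23/3) = -8*(-8 + 0 + 0)*(-23/3) = -8*(-8)*(-23/3) = 64*(-23/3) = -1472/3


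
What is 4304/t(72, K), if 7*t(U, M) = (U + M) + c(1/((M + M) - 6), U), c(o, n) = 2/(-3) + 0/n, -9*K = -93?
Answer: 12912/35 ≈ 368.91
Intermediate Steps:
K = 31/3 (K = -1/9*(-93) = 31/3 ≈ 10.333)
c(o, n) = -2/3 (c(o, n) = 2*(-1/3) + 0 = -2/3 + 0 = -2/3)
t(U, M) = -2/21 + M/7 + U/7 (t(U, M) = ((U + M) - 2/3)/7 = ((M + U) - 2/3)/7 = (-2/3 + M + U)/7 = -2/21 + M/7 + U/7)
4304/t(72, K) = 4304/(-2/21 + (1/7)*(31/3) + (1/7)*72) = 4304/(-2/21 + 31/21 + 72/7) = 4304/(35/3) = 4304*(3/35) = 12912/35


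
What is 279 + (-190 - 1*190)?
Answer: -101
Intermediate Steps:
279 + (-190 - 1*190) = 279 + (-190 - 190) = 279 - 380 = -101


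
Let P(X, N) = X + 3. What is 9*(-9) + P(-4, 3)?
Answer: -82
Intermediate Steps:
P(X, N) = 3 + X
9*(-9) + P(-4, 3) = 9*(-9) + (3 - 4) = -81 - 1 = -82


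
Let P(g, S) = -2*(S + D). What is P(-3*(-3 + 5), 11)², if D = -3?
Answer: 256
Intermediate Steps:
P(g, S) = 6 - 2*S (P(g, S) = -2*(S - 3) = -2*(-3 + S) = 6 - 2*S)
P(-3*(-3 + 5), 11)² = (6 - 2*11)² = (6 - 22)² = (-16)² = 256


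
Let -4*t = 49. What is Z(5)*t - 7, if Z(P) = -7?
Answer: 315/4 ≈ 78.750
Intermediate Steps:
t = -49/4 (t = -¼*49 = -49/4 ≈ -12.250)
Z(5)*t - 7 = -7*(-49/4) - 7 = 343/4 - 7 = 315/4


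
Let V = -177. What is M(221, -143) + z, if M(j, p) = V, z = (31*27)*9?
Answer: 7356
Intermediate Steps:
z = 7533 (z = 837*9 = 7533)
M(j, p) = -177
M(221, -143) + z = -177 + 7533 = 7356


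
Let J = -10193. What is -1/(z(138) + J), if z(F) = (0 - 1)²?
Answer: 1/10192 ≈ 9.8116e-5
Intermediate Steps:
z(F) = 1 (z(F) = (-1)² = 1)
-1/(z(138) + J) = -1/(1 - 10193) = -1/(-10192) = -1*(-1/10192) = 1/10192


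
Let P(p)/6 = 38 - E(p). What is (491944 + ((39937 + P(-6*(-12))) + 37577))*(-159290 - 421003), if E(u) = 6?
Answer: -330563907450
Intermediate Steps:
P(p) = 192 (P(p) = 6*(38 - 1*6) = 6*(38 - 6) = 6*32 = 192)
(491944 + ((39937 + P(-6*(-12))) + 37577))*(-159290 - 421003) = (491944 + ((39937 + 192) + 37577))*(-159290 - 421003) = (491944 + (40129 + 37577))*(-580293) = (491944 + 77706)*(-580293) = 569650*(-580293) = -330563907450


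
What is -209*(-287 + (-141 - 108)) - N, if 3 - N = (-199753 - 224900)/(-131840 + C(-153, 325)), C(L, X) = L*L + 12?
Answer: 12145629452/108419 ≈ 1.1202e+5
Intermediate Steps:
C(L, X) = 12 + L**2 (C(L, X) = L**2 + 12 = 12 + L**2)
N = -99396/108419 (N = 3 - (-199753 - 224900)/(-131840 + (12 + (-153)**2)) = 3 - (-424653)/(-131840 + (12 + 23409)) = 3 - (-424653)/(-131840 + 23421) = 3 - (-424653)/(-108419) = 3 - (-424653)*(-1)/108419 = 3 - 1*424653/108419 = 3 - 424653/108419 = -99396/108419 ≈ -0.91678)
-209*(-287 + (-141 - 108)) - N = -209*(-287 + (-141 - 108)) - 1*(-99396/108419) = -209*(-287 - 249) + 99396/108419 = -209*(-536) + 99396/108419 = 112024 + 99396/108419 = 12145629452/108419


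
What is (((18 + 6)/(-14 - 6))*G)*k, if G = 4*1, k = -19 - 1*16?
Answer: 168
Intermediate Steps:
k = -35 (k = -19 - 16 = -35)
G = 4
(((18 + 6)/(-14 - 6))*G)*k = (((18 + 6)/(-14 - 6))*4)*(-35) = ((24/(-20))*4)*(-35) = ((24*(-1/20))*4)*(-35) = -6/5*4*(-35) = -24/5*(-35) = 168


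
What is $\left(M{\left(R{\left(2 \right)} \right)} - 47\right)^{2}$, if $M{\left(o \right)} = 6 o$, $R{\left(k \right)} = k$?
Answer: $1225$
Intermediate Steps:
$\left(M{\left(R{\left(2 \right)} \right)} - 47\right)^{2} = \left(6 \cdot 2 - 47\right)^{2} = \left(12 - 47\right)^{2} = \left(-35\right)^{2} = 1225$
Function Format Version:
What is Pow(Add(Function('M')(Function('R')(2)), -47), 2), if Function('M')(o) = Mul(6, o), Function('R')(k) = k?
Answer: 1225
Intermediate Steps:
Pow(Add(Function('M')(Function('R')(2)), -47), 2) = Pow(Add(Mul(6, 2), -47), 2) = Pow(Add(12, -47), 2) = Pow(-35, 2) = 1225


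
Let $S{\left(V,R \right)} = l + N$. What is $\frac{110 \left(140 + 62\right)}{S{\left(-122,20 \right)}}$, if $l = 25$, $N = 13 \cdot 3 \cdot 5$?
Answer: $101$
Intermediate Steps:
$N = 195$ ($N = 39 \cdot 5 = 195$)
$S{\left(V,R \right)} = 220$ ($S{\left(V,R \right)} = 25 + 195 = 220$)
$\frac{110 \left(140 + 62\right)}{S{\left(-122,20 \right)}} = \frac{110 \left(140 + 62\right)}{220} = 110 \cdot 202 \cdot \frac{1}{220} = 22220 \cdot \frac{1}{220} = 101$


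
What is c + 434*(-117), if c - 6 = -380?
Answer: -51152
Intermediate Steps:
c = -374 (c = 6 - 380 = -374)
c + 434*(-117) = -374 + 434*(-117) = -374 - 50778 = -51152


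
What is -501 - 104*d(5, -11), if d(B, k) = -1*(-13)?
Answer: -1853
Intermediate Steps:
d(B, k) = 13
-501 - 104*d(5, -11) = -501 - 104*13 = -501 - 1352 = -1853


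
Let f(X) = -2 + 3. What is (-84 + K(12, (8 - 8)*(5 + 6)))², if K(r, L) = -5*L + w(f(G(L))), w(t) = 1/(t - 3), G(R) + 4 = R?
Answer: 28561/4 ≈ 7140.3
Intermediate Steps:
G(R) = -4 + R
f(X) = 1
w(t) = 1/(-3 + t)
K(r, L) = -½ - 5*L (K(r, L) = -5*L + 1/(-3 + 1) = -5*L + 1/(-2) = -5*L - ½ = -½ - 5*L)
(-84 + K(12, (8 - 8)*(5 + 6)))² = (-84 + (-½ - 5*(8 - 8)*(5 + 6)))² = (-84 + (-½ - 0*11))² = (-84 + (-½ - 5*0))² = (-84 + (-½ + 0))² = (-84 - ½)² = (-169/2)² = 28561/4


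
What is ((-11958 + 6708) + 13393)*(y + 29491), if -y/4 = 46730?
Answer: -1281944347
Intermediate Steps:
y = -186920 (y = -4*46730 = -186920)
((-11958 + 6708) + 13393)*(y + 29491) = ((-11958 + 6708) + 13393)*(-186920 + 29491) = (-5250 + 13393)*(-157429) = 8143*(-157429) = -1281944347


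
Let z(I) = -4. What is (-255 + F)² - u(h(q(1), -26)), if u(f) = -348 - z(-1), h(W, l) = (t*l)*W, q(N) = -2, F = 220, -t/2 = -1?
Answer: 1569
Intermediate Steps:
t = 2 (t = -2*(-1) = 2)
h(W, l) = 2*W*l (h(W, l) = (2*l)*W = 2*W*l)
u(f) = -344 (u(f) = -348 - 1*(-4) = -348 + 4 = -344)
(-255 + F)² - u(h(q(1), -26)) = (-255 + 220)² - 1*(-344) = (-35)² + 344 = 1225 + 344 = 1569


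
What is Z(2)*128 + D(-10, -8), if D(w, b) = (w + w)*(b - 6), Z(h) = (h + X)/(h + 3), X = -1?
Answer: 1528/5 ≈ 305.60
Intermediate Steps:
Z(h) = (-1 + h)/(3 + h) (Z(h) = (h - 1)/(h + 3) = (-1 + h)/(3 + h))
D(w, b) = 2*w*(-6 + b) (D(w, b) = (2*w)*(-6 + b) = 2*w*(-6 + b))
Z(2)*128 + D(-10, -8) = ((-1 + 2)/(3 + 2))*128 + 2*(-10)*(-6 - 8) = (1/5)*128 + 2*(-10)*(-14) = ((1/5)*1)*128 + 280 = (1/5)*128 + 280 = 128/5 + 280 = 1528/5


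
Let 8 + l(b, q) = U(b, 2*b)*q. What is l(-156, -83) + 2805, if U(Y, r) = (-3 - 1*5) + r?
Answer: 29357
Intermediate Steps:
U(Y, r) = -8 + r (U(Y, r) = (-3 - 5) + r = -8 + r)
l(b, q) = -8 + q*(-8 + 2*b) (l(b, q) = -8 + (-8 + 2*b)*q = -8 + q*(-8 + 2*b))
l(-156, -83) + 2805 = (-8 + 2*(-83)*(-4 - 156)) + 2805 = (-8 + 2*(-83)*(-160)) + 2805 = (-8 + 26560) + 2805 = 26552 + 2805 = 29357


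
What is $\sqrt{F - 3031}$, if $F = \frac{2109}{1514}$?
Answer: $\frac{5 i \sqrt{277778122}}{1514} \approx 55.042 i$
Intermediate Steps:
$F = \frac{2109}{1514}$ ($F = 2109 \cdot \frac{1}{1514} = \frac{2109}{1514} \approx 1.393$)
$\sqrt{F - 3031} = \sqrt{\frac{2109}{1514} - 3031} = \sqrt{- \frac{4586825}{1514}} = \frac{5 i \sqrt{277778122}}{1514}$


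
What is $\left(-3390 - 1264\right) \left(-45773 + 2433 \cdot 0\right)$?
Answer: $213027542$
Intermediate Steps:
$\left(-3390 - 1264\right) \left(-45773 + 2433 \cdot 0\right) = - 4654 \left(-45773 + 0\right) = \left(-4654\right) \left(-45773\right) = 213027542$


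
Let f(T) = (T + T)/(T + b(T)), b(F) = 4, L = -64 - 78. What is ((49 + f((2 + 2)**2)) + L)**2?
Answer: 208849/25 ≈ 8354.0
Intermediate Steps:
L = -142
f(T) = 2*T/(4 + T) (f(T) = (T + T)/(T + 4) = (2*T)/(4 + T) = 2*T/(4 + T))
((49 + f((2 + 2)**2)) + L)**2 = ((49 + 2*(2 + 2)**2/(4 + (2 + 2)**2)) - 142)**2 = ((49 + 2*4**2/(4 + 4**2)) - 142)**2 = ((49 + 2*16/(4 + 16)) - 142)**2 = ((49 + 2*16/20) - 142)**2 = ((49 + 2*16*(1/20)) - 142)**2 = ((49 + 8/5) - 142)**2 = (253/5 - 142)**2 = (-457/5)**2 = 208849/25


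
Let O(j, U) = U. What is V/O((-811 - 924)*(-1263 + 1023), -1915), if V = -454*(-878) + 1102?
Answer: -399714/1915 ≈ -208.73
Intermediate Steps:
V = 399714 (V = 398612 + 1102 = 399714)
V/O((-811 - 924)*(-1263 + 1023), -1915) = 399714/(-1915) = 399714*(-1/1915) = -399714/1915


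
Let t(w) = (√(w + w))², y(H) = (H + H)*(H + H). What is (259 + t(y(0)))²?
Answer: 67081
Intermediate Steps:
y(H) = 4*H² (y(H) = (2*H)*(2*H) = 4*H²)
t(w) = 2*w (t(w) = (√(2*w))² = (√2*√w)² = 2*w)
(259 + t(y(0)))² = (259 + 2*(4*0²))² = (259 + 2*(4*0))² = (259 + 2*0)² = (259 + 0)² = 259² = 67081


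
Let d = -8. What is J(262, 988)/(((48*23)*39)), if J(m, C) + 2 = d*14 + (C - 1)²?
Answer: 324685/14352 ≈ 22.623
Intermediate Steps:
J(m, C) = -114 + (-1 + C)² (J(m, C) = -2 + (-8*14 + (C - 1)²) = -2 + (-112 + (-1 + C)²) = -114 + (-1 + C)²)
J(262, 988)/(((48*23)*39)) = (-114 + (-1 + 988)²)/(((48*23)*39)) = (-114 + 987²)/((1104*39)) = (-114 + 974169)/43056 = 974055*(1/43056) = 324685/14352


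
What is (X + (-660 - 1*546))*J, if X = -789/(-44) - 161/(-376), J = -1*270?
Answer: 663130665/2068 ≈ 3.2066e+5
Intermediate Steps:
J = -270
X = 75937/4136 (X = -789*(-1/44) - 161*(-1/376) = 789/44 + 161/376 = 75937/4136 ≈ 18.360)
(X + (-660 - 1*546))*J = (75937/4136 + (-660 - 1*546))*(-270) = (75937/4136 + (-660 - 546))*(-270) = (75937/4136 - 1206)*(-270) = -4912079/4136*(-270) = 663130665/2068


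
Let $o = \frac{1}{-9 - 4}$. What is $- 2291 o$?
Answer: $\frac{2291}{13} \approx 176.23$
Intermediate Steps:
$o = - \frac{1}{13}$ ($o = \frac{1}{-13} = - \frac{1}{13} \approx -0.076923$)
$- 2291 o = \left(-2291\right) \left(- \frac{1}{13}\right) = \frac{2291}{13}$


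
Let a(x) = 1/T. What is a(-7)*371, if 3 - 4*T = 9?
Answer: -742/3 ≈ -247.33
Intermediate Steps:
T = -3/2 (T = ¾ - ¼*9 = ¾ - 9/4 = -3/2 ≈ -1.5000)
a(x) = -⅔ (a(x) = 1/(-3/2) = -⅔)
a(-7)*371 = -⅔*371 = -742/3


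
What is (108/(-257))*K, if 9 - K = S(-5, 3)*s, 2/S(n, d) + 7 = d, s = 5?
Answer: -1242/257 ≈ -4.8327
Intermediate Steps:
S(n, d) = 2/(-7 + d)
K = 23/2 (K = 9 - 2/(-7 + 3)*5 = 9 - 2/(-4)*5 = 9 - 2*(-¼)*5 = 9 - (-1)*5/2 = 9 - 1*(-5/2) = 9 + 5/2 = 23/2 ≈ 11.500)
(108/(-257))*K = (108/(-257))*(23/2) = (108*(-1/257))*(23/2) = -108/257*23/2 = -1242/257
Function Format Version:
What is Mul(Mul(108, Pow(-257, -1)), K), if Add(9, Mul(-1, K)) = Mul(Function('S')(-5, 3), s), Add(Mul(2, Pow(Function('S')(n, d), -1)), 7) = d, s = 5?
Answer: Rational(-1242, 257) ≈ -4.8327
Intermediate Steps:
Function('S')(n, d) = Mul(2, Pow(Add(-7, d), -1))
K = Rational(23, 2) (K = Add(9, Mul(-1, Mul(Mul(2, Pow(Add(-7, 3), -1)), 5))) = Add(9, Mul(-1, Mul(Mul(2, Pow(-4, -1)), 5))) = Add(9, Mul(-1, Mul(Mul(2, Rational(-1, 4)), 5))) = Add(9, Mul(-1, Mul(Rational(-1, 2), 5))) = Add(9, Mul(-1, Rational(-5, 2))) = Add(9, Rational(5, 2)) = Rational(23, 2) ≈ 11.500)
Mul(Mul(108, Pow(-257, -1)), K) = Mul(Mul(108, Pow(-257, -1)), Rational(23, 2)) = Mul(Mul(108, Rational(-1, 257)), Rational(23, 2)) = Mul(Rational(-108, 257), Rational(23, 2)) = Rational(-1242, 257)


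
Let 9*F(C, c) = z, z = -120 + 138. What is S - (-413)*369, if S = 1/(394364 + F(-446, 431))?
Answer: 60100195303/394366 ≈ 1.5240e+5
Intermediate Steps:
z = 18
F(C, c) = 2 (F(C, c) = (1/9)*18 = 2)
S = 1/394366 (S = 1/(394364 + 2) = 1/394366 ≈ 2.5357e-6)
S - (-413)*369 = 1/394366 - (-413)*369 = 1/394366 - 1*(-152397) = 1/394366 + 152397 = 60100195303/394366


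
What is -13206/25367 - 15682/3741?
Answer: -447208940/94897947 ≈ -4.7125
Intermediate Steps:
-13206/25367 - 15682/3741 = -447208940/94897947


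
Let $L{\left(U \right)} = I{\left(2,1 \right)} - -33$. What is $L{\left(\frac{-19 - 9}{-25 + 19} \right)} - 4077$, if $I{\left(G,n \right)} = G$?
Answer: $-4042$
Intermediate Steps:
$L{\left(U \right)} = 35$ ($L{\left(U \right)} = 2 - -33 = 2 + 33 = 35$)
$L{\left(\frac{-19 - 9}{-25 + 19} \right)} - 4077 = 35 - 4077 = -4042$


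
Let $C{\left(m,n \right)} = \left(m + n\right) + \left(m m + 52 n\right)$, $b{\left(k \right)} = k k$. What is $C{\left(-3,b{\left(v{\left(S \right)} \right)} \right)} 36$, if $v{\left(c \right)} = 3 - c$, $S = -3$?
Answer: $68904$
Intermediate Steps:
$b{\left(k \right)} = k^{2}$
$C{\left(m,n \right)} = m + m^{2} + 53 n$ ($C{\left(m,n \right)} = \left(m + n\right) + \left(m^{2} + 52 n\right) = m + m^{2} + 53 n$)
$C{\left(-3,b{\left(v{\left(S \right)} \right)} \right)} 36 = \left(-3 + \left(-3\right)^{2} + 53 \left(3 - -3\right)^{2}\right) 36 = \left(-3 + 9 + 53 \left(3 + 3\right)^{2}\right) 36 = \left(-3 + 9 + 53 \cdot 6^{2}\right) 36 = \left(-3 + 9 + 53 \cdot 36\right) 36 = \left(-3 + 9 + 1908\right) 36 = 1914 \cdot 36 = 68904$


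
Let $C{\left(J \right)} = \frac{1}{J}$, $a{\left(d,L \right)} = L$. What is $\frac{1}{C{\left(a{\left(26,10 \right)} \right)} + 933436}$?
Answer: $\frac{10}{9334361} \approx 1.0713 \cdot 10^{-6}$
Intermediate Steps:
$\frac{1}{C{\left(a{\left(26,10 \right)} \right)} + 933436} = \frac{1}{\frac{1}{10} + 933436} = \frac{1}{\frac{9334361}{10}} = \frac{10}{9334361}$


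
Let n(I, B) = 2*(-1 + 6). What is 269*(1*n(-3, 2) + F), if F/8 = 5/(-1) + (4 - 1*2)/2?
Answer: -5918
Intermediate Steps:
n(I, B) = 10 (n(I, B) = 2*5 = 10)
F = -32 (F = 8*(5/(-1) + (4 - 1*2)/2) = 8*(5*(-1) + (4 - 2)*(½)) = 8*(-5 + 2*(½)) = 8*(-5 + 1) = 8*(-4) = -32)
269*(1*n(-3, 2) + F) = 269*(1*10 - 32) = 269*(10 - 32) = 269*(-22) = -5918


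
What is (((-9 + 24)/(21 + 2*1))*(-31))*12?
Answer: -5580/23 ≈ -242.61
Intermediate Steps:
(((-9 + 24)/(21 + 2*1))*(-31))*12 = ((15/(21 + 2))*(-31))*12 = ((15/23)*(-31))*12 = -465/23*12 = -5580/23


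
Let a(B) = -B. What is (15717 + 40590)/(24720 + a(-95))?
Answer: 56307/24815 ≈ 2.2691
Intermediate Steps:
(15717 + 40590)/(24720 + a(-95)) = (15717 + 40590)/(24720 - 1*(-95)) = 56307/(24720 + 95) = 56307/24815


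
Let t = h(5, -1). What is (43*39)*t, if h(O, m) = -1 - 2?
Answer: -5031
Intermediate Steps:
h(O, m) = -3
t = -3
(43*39)*t = (43*39)*(-3) = 1677*(-3) = -5031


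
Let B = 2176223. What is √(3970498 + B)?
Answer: 3*√682969 ≈ 2479.3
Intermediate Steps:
√(3970498 + B) = √(3970498 + 2176223) = √6146721 = 3*√682969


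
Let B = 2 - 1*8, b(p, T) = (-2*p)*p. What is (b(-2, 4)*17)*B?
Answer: 816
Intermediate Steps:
b(p, T) = -2*p²
B = -6 (B = 2 - 8 = -6)
(b(-2, 4)*17)*B = (-2*(-2)²*17)*(-6) = (-2*4*17)*(-6) = -8*17*(-6) = -136*(-6) = 816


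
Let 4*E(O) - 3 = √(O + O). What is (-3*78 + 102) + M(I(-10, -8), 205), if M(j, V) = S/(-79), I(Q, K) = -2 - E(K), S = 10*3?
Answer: -10458/79 ≈ -132.38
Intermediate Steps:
E(O) = ¾ + √2*√O/4 (E(O) = ¾ + √(O + O)/4 = ¾ + √(2*O)/4 = ¾ + (√2*√O)/4 = ¾ + √2*√O/4)
S = 30
I(Q, K) = -11/4 - √2*√K/4 (I(Q, K) = -2 - (¾ + √2*√K/4) = -2 + (-¾ - √2*√K/4) = -11/4 - √2*√K/4)
M(j, V) = -30/79 (M(j, V) = 30/(-79) = 30*(-1/79) = -30/79)
(-3*78 + 102) + M(I(-10, -8), 205) = (-3*78 + 102) - 30/79 = (-234 + 102) - 30/79 = -132 - 30/79 = -10458/79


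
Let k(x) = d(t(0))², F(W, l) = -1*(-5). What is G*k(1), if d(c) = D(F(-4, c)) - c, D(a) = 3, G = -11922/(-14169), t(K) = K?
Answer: 35766/4723 ≈ 7.5727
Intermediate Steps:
F(W, l) = 5
G = 3974/4723 (G = -11922*(-1/14169) = 3974/4723 ≈ 0.84141)
d(c) = 3 - c
k(x) = 9 (k(x) = (3 - 1*0)² = (3 + 0)² = 3² = 9)
G*k(1) = (3974/4723)*9 = 35766/4723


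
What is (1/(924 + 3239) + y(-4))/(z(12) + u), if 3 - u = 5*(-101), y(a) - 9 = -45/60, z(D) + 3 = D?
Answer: 137383/8609084 ≈ 0.015958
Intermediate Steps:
z(D) = -3 + D
y(a) = 33/4 (y(a) = 9 - 45/60 = 9 - 45*1/60 = 9 - ¾ = 33/4)
u = 508 (u = 3 - 5*(-101) = 3 - 1*(-505) = 3 + 505 = 508)
(1/(924 + 3239) + y(-4))/(z(12) + u) = (1/(924 + 3239) + 33/4)/((-3 + 12) + 508) = (1/4163 + 33/4)/(9 + 508) = (1/4163 + 33/4)/517 = (137383/16652)*(1/517) = 137383/8609084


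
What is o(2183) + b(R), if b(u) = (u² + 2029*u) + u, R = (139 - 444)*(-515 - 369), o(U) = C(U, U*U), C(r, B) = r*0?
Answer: 73242273000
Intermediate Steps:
C(r, B) = 0
o(U) = 0
R = 269620 (R = -305*(-884) = 269620)
b(u) = u² + 2030*u
o(2183) + b(R) = 0 + 269620*(2030 + 269620) = 0 + 269620*271650 = 0 + 73242273000 = 73242273000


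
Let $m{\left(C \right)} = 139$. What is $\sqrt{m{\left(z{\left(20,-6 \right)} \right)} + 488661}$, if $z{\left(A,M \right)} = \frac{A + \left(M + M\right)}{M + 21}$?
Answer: $20 \sqrt{1222} \approx 699.14$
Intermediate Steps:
$z{\left(A,M \right)} = \frac{A + 2 M}{21 + M}$
$\sqrt{m{\left(z{\left(20,-6 \right)} \right)} + 488661} = \sqrt{139 + 488661} = \sqrt{488800} = 20 \sqrt{1222}$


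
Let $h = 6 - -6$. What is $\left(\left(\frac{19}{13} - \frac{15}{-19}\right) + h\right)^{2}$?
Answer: $\frac{12390400}{61009} \approx 203.09$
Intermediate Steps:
$h = 12$ ($h = 6 + 6 = 12$)
$\left(\left(\frac{19}{13} - \frac{15}{-19}\right) + h\right)^{2} = \left(\left(\frac{19}{13} - \frac{15}{-19}\right) + 12\right)^{2} = \left(\left(19 \cdot \frac{1}{13} - - \frac{15}{19}\right) + 12\right)^{2} = \left(\left(\frac{19}{13} + \frac{15}{19}\right) + 12\right)^{2} = \left(\frac{556}{247} + 12\right)^{2} = \left(\frac{3520}{247}\right)^{2} = \frac{12390400}{61009}$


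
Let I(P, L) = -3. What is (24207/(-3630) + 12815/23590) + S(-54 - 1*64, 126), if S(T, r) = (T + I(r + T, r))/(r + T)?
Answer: -242627219/11417560 ≈ -21.250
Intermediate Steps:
S(T, r) = (-3 + T)/(T + r) (S(T, r) = (T - 3)/(r + T) = (-3 + T)/(T + r))
(24207/(-3630) + 12815/23590) + S(-54 - 1*64, 126) = (24207/(-3630) + 12815/23590) + (-3 + (-54 - 1*64))/((-54 - 1*64) + 126) = (24207*(-1/3630) + 12815*(1/23590)) + (-3 + (-54 - 64))/((-54 - 64) + 126) = (-8069/1210 + 2563/4718) + (-3 - 118)/(-118 + 126) = -8742078/1427195 - 121/8 = -242627219/11417560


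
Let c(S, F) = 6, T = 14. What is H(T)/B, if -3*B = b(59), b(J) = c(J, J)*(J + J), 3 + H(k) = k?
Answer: -11/236 ≈ -0.046610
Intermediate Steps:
H(k) = -3 + k
b(J) = 12*J (b(J) = 6*(J + J) = 6*(2*J) = 12*J)
B = -236 (B = -4*59 = -1/3*708 = -236)
H(T)/B = (-3 + 14)/(-236) = -1/236*11 = -11/236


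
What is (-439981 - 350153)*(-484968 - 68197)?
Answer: 437074474110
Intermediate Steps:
(-439981 - 350153)*(-484968 - 68197) = -790134*(-553165) = 437074474110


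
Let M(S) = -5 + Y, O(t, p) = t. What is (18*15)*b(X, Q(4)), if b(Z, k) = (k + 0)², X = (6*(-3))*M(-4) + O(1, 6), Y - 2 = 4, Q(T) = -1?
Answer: 270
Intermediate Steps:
Y = 6 (Y = 2 + 4 = 6)
M(S) = 1 (M(S) = -5 + 6 = 1)
X = -17 (X = (6*(-3))*1 + 1 = -18*1 + 1 = -18 + 1 = -17)
b(Z, k) = k²
(18*15)*b(X, Q(4)) = (18*15)*(-1)² = 270*1 = 270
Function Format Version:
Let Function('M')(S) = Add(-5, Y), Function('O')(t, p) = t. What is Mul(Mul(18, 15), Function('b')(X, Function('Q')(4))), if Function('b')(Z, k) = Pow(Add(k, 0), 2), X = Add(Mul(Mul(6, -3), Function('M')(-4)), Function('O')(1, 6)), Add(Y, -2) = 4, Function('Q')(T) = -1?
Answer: 270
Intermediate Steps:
Y = 6 (Y = Add(2, 4) = 6)
Function('M')(S) = 1 (Function('M')(S) = Add(-5, 6) = 1)
X = -17 (X = Add(Mul(Mul(6, -3), 1), 1) = Add(Mul(-18, 1), 1) = Add(-18, 1) = -17)
Function('b')(Z, k) = Pow(k, 2)
Mul(Mul(18, 15), Function('b')(X, Function('Q')(4))) = Mul(Mul(18, 15), Pow(-1, 2)) = Mul(270, 1) = 270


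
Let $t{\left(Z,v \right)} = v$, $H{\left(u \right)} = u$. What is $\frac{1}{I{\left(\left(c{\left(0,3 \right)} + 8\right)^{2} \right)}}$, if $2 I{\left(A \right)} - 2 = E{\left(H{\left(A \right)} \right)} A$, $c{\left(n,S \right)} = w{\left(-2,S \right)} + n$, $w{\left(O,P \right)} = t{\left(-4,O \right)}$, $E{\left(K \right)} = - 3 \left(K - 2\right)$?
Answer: $- \frac{1}{1835} \approx -0.00054496$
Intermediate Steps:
$E{\left(K \right)} = 6 - 3 K$ ($E{\left(K \right)} = - 3 \left(-2 + K\right) = 6 - 3 K$)
$w{\left(O,P \right)} = O$
$c{\left(n,S \right)} = -2 + n$
$I{\left(A \right)} = 1 + \frac{A \left(6 - 3 A\right)}{2}$ ($I{\left(A \right)} = 1 + \frac{\left(6 - 3 A\right) A}{2} = 1 + \frac{A \left(6 - 3 A\right)}{2}$)
$\frac{1}{I{\left(\left(c{\left(0,3 \right)} + 8\right)^{2} \right)}} = \frac{1}{1 - \frac{3 \left(\left(-2 + 0\right) + 8\right)^{2} \left(-2 + \left(\left(-2 + 0\right) + 8\right)^{2}\right)}{2}} = \frac{1}{1 - \frac{3 \left(-2 + 8\right)^{2} \left(-2 + \left(-2 + 8\right)^{2}\right)}{2}} = \frac{1}{1 - \frac{3 \cdot 6^{2} \left(-2 + 6^{2}\right)}{2}} = \frac{1}{1 - 54 \left(-2 + 36\right)} = \frac{1}{1 - 54 \cdot 34} = \frac{1}{1 - 1836} = \frac{1}{-1835} = - \frac{1}{1835}$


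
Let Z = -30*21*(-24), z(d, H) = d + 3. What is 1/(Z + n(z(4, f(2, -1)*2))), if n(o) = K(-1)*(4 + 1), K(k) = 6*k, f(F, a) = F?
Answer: 1/15090 ≈ 6.6269e-5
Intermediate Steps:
z(d, H) = 3 + d
Z = 15120 (Z = -630*(-24) = 15120)
n(o) = -30 (n(o) = (6*(-1))*(4 + 1) = -6*5 = -30)
1/(Z + n(z(4, f(2, -1)*2))) = 1/(15120 - 30) = 1/15090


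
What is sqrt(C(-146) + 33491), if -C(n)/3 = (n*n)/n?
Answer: sqrt(33929) ≈ 184.20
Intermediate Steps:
C(n) = -3*n (C(n) = -3*n*n/n = -3*n**2/n = -3*n)
sqrt(C(-146) + 33491) = sqrt(-3*(-146) + 33491) = sqrt(438 + 33491) = sqrt(33929)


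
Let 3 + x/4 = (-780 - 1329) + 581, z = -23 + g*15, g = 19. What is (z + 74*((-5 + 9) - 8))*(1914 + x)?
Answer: 143140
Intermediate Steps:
z = 262 (z = -23 + 19*15 = -23 + 285 = 262)
x = -6124 (x = -12 + 4*((-780 - 1329) + 581) = -12 + 4*(-2109 + 581) = -12 + 4*(-1528) = -12 - 6112 = -6124)
(z + 74*((-5 + 9) - 8))*(1914 + x) = (262 + 74*((-5 + 9) - 8))*(1914 - 6124) = (262 + 74*(4 - 8))*(-4210) = (262 + 74*(-4))*(-4210) = (262 - 296)*(-4210) = -34*(-4210) = 143140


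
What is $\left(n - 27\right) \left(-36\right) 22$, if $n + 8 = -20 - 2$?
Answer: $45144$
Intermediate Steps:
$n = -30$ ($n = -8 - 22 = -30$)
$\left(n - 27\right) \left(-36\right) 22 = \left(-30 - 27\right) \left(-36\right) 22 = \left(-57\right) \left(-36\right) 22 = 2052 \cdot 22 = 45144$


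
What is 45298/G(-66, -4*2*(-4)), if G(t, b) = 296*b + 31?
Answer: 45298/9503 ≈ 4.7667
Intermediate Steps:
G(t, b) = 31 + 296*b
45298/G(-66, -4*2*(-4)) = 45298/(31 + 296*(-4*2*(-4))) = 45298/(31 + 296*(-8*(-4))) = 45298/(31 + 296*32) = 45298/(31 + 9472) = 45298/9503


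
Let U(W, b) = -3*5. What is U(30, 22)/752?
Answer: -15/752 ≈ -0.019947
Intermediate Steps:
U(W, b) = -15
U(30, 22)/752 = -15/752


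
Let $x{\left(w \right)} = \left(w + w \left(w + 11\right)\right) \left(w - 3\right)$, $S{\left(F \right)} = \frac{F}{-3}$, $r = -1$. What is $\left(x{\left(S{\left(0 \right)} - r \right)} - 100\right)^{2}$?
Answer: $15876$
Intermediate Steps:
$S{\left(F \right)} = - \frac{F}{3}$ ($S{\left(F \right)} = F \left(- \frac{1}{3}\right) = - \frac{F}{3}$)
$x{\left(w \right)} = \left(-3 + w\right) \left(w + w \left(11 + w\right)\right)$ ($x{\left(w \right)} = \left(w + w \left(11 + w\right)\right) \left(-3 + w\right) = \left(-3 + w\right) \left(w + w \left(11 + w\right)\right)$)
$\left(x{\left(S{\left(0 \right)} - r \right)} - 100\right)^{2} = \left(\left(\left(- \frac{1}{3}\right) 0 - -1\right) \left(-36 + \left(\left(- \frac{1}{3}\right) 0 - -1\right)^{2} + 9 \left(\left(- \frac{1}{3}\right) 0 - -1\right)\right) - 100\right)^{2} = \left(\left(0 + 1\right) \left(-36 + \left(0 + 1\right)^{2} + 9 \left(0 + 1\right)\right) - 100\right)^{2} = \left(1 \left(-36 + 1^{2} + 9 \cdot 1\right) - 100\right)^{2} = \left(1 \left(-36 + 1 + 9\right) - 100\right)^{2} = \left(1 \left(-26\right) - 100\right)^{2} = \left(-26 - 100\right)^{2} = \left(-126\right)^{2} = 15876$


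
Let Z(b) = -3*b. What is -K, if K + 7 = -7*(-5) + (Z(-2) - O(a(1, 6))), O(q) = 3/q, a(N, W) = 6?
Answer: -67/2 ≈ -33.500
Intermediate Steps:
K = 67/2 (K = -7 + (-7*(-5) + (-3*(-2) - 3/6)) = -7 + (35 + (6 - 3/6)) = -7 + (35 + (6 - 1*½)) = -7 + (35 + (6 - ½)) = -7 + (35 + 11/2) = -7 + 81/2 = 67/2 ≈ 33.500)
-K = -1*67/2 = -67/2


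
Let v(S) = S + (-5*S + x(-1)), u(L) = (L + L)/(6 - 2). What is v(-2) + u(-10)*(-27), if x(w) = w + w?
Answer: 141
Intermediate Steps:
u(L) = L/2 (u(L) = (2*L)/4 = (2*L)*(¼) = L/2)
x(w) = 2*w
v(S) = -2 - 4*S (v(S) = S + (-5*S + 2*(-1)) = S + (-5*S - 2) = S + (-2 - 5*S) = -2 - 4*S)
v(-2) + u(-10)*(-27) = (-2 - 4*(-2)) + ((½)*(-10))*(-27) = (-2 + 8) - 5*(-27) = 6 + 135 = 141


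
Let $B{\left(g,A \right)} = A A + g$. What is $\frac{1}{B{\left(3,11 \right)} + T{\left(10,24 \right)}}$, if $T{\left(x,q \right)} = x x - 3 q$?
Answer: $\frac{1}{152} \approx 0.0065789$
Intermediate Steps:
$B{\left(g,A \right)} = g + A^{2}$ ($B{\left(g,A \right)} = A^{2} + g = g + A^{2}$)
$T{\left(x,q \right)} = x^{2} - 3 q$
$\frac{1}{B{\left(3,11 \right)} + T{\left(10,24 \right)}} = \frac{1}{\left(3 + 11^{2}\right) + \left(10^{2} - 72\right)} = \frac{1}{\left(3 + 121\right) + \left(100 - 72\right)} = \frac{1}{124 + 28} = \frac{1}{152}$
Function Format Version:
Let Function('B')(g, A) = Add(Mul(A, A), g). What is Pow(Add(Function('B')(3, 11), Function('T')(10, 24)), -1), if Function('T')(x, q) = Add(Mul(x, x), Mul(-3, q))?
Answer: Rational(1, 152) ≈ 0.0065789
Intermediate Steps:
Function('B')(g, A) = Add(g, Pow(A, 2)) (Function('B')(g, A) = Add(Pow(A, 2), g) = Add(g, Pow(A, 2)))
Function('T')(x, q) = Add(Pow(x, 2), Mul(-3, q))
Pow(Add(Function('B')(3, 11), Function('T')(10, 24)), -1) = Pow(Add(Add(3, Pow(11, 2)), Add(Pow(10, 2), Mul(-3, 24))), -1) = Pow(Add(Add(3, 121), Add(100, -72)), -1) = Pow(Add(124, 28), -1) = Pow(152, -1) = Rational(1, 152)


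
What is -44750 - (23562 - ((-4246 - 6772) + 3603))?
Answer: -75727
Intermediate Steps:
-44750 - (23562 - ((-4246 - 6772) + 3603)) = -44750 - (23562 - (-11018 + 3603)) = -44750 - (23562 - 1*(-7415)) = -44750 - (23562 + 7415) = -44750 - 1*30977 = -44750 - 30977 = -75727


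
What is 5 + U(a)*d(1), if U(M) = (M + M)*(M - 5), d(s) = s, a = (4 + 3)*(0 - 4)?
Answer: 1853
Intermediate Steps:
a = -28 (a = 7*(-4) = -28)
U(M) = 2*M*(-5 + M) (U(M) = (2*M)*(-5 + M) = 2*M*(-5 + M))
5 + U(a)*d(1) = 5 + (2*(-28)*(-5 - 28))*1 = 5 + (2*(-28)*(-33))*1 = 5 + 1848*1 = 5 + 1848 = 1853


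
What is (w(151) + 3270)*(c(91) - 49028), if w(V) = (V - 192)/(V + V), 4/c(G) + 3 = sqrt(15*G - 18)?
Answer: -5398282770879/33673 + 987499*sqrt(1347)/101019 ≈ -1.6031e+8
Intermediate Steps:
c(G) = 4/(-3 + sqrt(-18 + 15*G)) (c(G) = 4/(-3 + sqrt(15*G - 18)) = 4/(-3 + sqrt(-18 + 15*G)))
w(V) = (-192 + V)/(2*V) (w(V) = (-192 + V)/((2*V)) = (-192 + V)*(1/(2*V)) = (-192 + V)/(2*V))
(w(151) + 3270)*(c(91) - 49028) = ((1/2)*(-192 + 151)/151 + 3270)*(4/(-3 + sqrt(3)*sqrt(-6 + 5*91)) - 49028) = ((1/2)*(1/151)*(-41) + 3270)*(4/(-3 + sqrt(3)*sqrt(-6 + 455)) - 49028) = (-41/302 + 3270)*(4/(-3 + sqrt(3)*sqrt(449)) - 49028) = 987499*(4/(-3 + sqrt(1347)) - 49028)/302 = 987499*(-49028 + 4/(-3 + sqrt(1347)))/302 = -24207550486/151 + 1974998/(151*(-3 + sqrt(1347)))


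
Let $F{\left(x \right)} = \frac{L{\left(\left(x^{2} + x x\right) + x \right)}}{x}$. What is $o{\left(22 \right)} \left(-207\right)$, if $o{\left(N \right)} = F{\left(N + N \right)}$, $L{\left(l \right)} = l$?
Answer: $-18423$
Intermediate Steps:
$F{\left(x \right)} = \frac{x + 2 x^{2}}{x}$ ($F{\left(x \right)} = \frac{\left(x^{2} + x x\right) + x}{x} = \frac{\left(x^{2} + x^{2}\right) + x}{x} = \frac{2 x^{2} + x}{x} = \frac{x + 2 x^{2}}{x}$)
$o{\left(N \right)} = 1 + 4 N$ ($o{\left(N \right)} = 1 + 2 \left(N + N\right) = 1 + 2 \cdot 2 N = 1 + 4 N$)
$o{\left(22 \right)} \left(-207\right) = \left(1 + 4 \cdot 22\right) \left(-207\right) = \left(1 + 88\right) \left(-207\right) = 89 \left(-207\right) = -18423$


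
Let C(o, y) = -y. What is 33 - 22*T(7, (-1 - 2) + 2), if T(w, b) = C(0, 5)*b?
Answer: -77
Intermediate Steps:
T(w, b) = -5*b (T(w, b) = (-1*5)*b = -5*b)
33 - 22*T(7, (-1 - 2) + 2) = 33 - (-110)*((-1 - 2) + 2) = 33 - (-110)*(-3 + 2) = 33 - (-110)*(-1) = 33 - 22*5 = 33 - 110 = -77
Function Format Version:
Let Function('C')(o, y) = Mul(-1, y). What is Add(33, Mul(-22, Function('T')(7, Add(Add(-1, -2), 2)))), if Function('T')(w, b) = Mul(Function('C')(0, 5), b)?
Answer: -77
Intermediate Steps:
Function('T')(w, b) = Mul(-5, b) (Function('T')(w, b) = Mul(Mul(-1, 5), b) = Mul(-5, b))
Add(33, Mul(-22, Function('T')(7, Add(Add(-1, -2), 2)))) = Add(33, Mul(-22, Mul(-5, Add(Add(-1, -2), 2)))) = Add(33, Mul(-22, Mul(-5, Add(-3, 2)))) = Add(33, Mul(-22, Mul(-5, -1))) = Add(33, Mul(-22, 5)) = Add(33, -110) = -77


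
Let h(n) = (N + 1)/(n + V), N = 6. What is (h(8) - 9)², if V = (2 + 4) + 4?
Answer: 24025/324 ≈ 74.151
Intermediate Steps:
V = 10 (V = 6 + 4 = 10)
h(n) = 7/(10 + n) (h(n) = (6 + 1)/(n + 10) = 7/(10 + n))
(h(8) - 9)² = (7/(10 + 8) - 9)² = (7/18 - 9)² = (-155/18)² = 24025/324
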